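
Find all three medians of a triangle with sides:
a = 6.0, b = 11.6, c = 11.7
Median formula: m_a = ½√(2b² + 2c² − a²) (and cyclically). a² = 36, b² = 134.56, c² = 136.89.
m_a = ½√(2·134.56 + 2·136.89 − 36) = ½√506.9 ≈ ½·22.5144 ≈ 11.2572
m_b = ½√(2·36 + 2·136.89 − 134.56) = ½√211.22 ≈ ½·14.5334 ≈ 7.2667
m_c = ½√(2·36 + 2·134.56 − 136.89) = ½√204.23 ≈ ½·14.2909 ≈ 7.14545

m_a = 11.26, m_b = 7.267, m_c = 7.145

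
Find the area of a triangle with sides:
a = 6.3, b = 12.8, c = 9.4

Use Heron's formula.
s = (6.3 + 12.8 + 9.4)/2 = 28.5/2 = 14.25
s − a = 7.95, s − b = 1.45, s − c = 4.85
s(s−a)(s−b)(s−c) = 14.25·7.95·1.45·4.85 ≈ 796.694
Area = √796.694 ≈ 28.2258

Area = 28.23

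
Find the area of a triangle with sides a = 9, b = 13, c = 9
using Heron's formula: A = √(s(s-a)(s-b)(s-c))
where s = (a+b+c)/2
s = (9 + 13 + 9)/2 = 31/2 = 15.5
s − a = 6.5, s − b = 2.5, s − c = 6.5
s(s−a)(s−b)(s−c) = 15.5·6.5·2.5·6.5 = 1637.1875
Area = √1637.1875 ≈ 40.4622

s = 15.5, Area = 40.46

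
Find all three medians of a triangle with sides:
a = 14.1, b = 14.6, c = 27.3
Median formula: m_a = ½√(2b² + 2c² − a²) (and cyclically). a² = 198.81, b² = 213.16, c² = 745.29.
m_a = ½√(2·213.16 + 2·745.29 − 198.81) = ½√1718.09 ≈ ½·41.4498 ≈ 20.7249
m_b = ½√(2·198.81 + 2·745.29 − 213.16) = ½√1675.04 ≈ ½·40.9273 ≈ 20.4636
m_c = ½√(2·198.81 + 2·213.16 − 745.29) = ½√78.65 ≈ ½·8.86848 ≈ 4.43424

m_a = 20.72, m_b = 20.46, m_c = 4.434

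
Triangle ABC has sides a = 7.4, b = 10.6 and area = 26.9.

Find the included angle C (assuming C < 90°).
Area = ½·a·b·sin(C)  ⇒  sin(C) = 2·Area/(a·b) = 2·26.9/(7.4·10.6) = 53.8/78.44 ≈ 0.685875
C = arcsin(0.685875) ≈ 43.3044° (taking the acute solution since C < 90°)

C = 43.3°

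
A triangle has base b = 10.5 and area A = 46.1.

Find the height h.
A = ½·b·h  ⇒  h = 2A/b = 2·46.1/10.5 = 92.2/10.5 ≈ 8.78095

h = 8.781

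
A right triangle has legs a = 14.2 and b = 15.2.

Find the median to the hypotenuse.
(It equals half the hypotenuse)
Hypotenuse c = √(a² + b²) = √(201.64 + 231.04) = √432.68 ≈ 20.801
Median to hypotenuse = c/2 ≈ 20.801/2 ≈ 10.4005

Median = 10.4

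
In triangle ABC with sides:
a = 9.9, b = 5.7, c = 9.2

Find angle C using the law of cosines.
c² = a² + b² − 2ab·cos(C)  ⇒  cos(C) = (a² + b² − c²)/(2ab)
cos(C) = (9.9² + 5.7² − 9.2²)/(2·9.9·5.7) = (98.01 + 32.49 − 84.64)/112.86 = 45.86/112.86 ≈ 0.406344
C = arccos(0.406344) ≈ 66.0246°

C = 66.02°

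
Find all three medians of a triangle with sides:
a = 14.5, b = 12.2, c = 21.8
Median formula: m_a = ½√(2b² + 2c² − a²) (and cyclically). a² = 210.25, b² = 148.84, c² = 475.24.
m_a = ½√(2·148.84 + 2·475.24 − 210.25) = ½√1037.91 ≈ ½·32.2166 ≈ 16.1083
m_b = ½√(2·210.25 + 2·475.24 − 148.84) = ½√1222.14 ≈ ½·34.9591 ≈ 17.4796
m_c = ½√(2·210.25 + 2·148.84 − 475.24) = ½√242.94 ≈ ½·15.5865 ≈ 7.79327

m_a = 16.11, m_b = 17.48, m_c = 7.793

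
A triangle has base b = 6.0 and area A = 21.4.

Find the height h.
A = ½·b·h  ⇒  h = 2A/b = 2·21.4/6.0 = 42.8/6.0 ≈ 7.13333

h = 7.133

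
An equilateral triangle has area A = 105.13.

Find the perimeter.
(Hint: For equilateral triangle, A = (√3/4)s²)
A = (√3/4)s²  ⇒  s² = 4A/√3 = 4·105.13/√3 = 420.52/1.73205 ≈ 242.787
s ≈ √242.787 ≈ 15.5816
Perimeter = 3s ≈ 3·15.5816 ≈ 46.7449

Perimeter = 46.74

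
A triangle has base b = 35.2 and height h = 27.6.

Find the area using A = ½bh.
A = ½·b·h = ½·35.2·27.6 = ½·971.52 = 485.76

Area = 485.76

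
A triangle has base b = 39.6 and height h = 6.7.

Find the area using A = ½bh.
A = ½·b·h = ½·39.6·6.7 = ½·265.32 = 132.66

Area = 132.66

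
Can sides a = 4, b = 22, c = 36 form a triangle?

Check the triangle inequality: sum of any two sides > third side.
a + b vs c: 4 + 22 = 26 ≤ 36  ✗
a + c vs b: 4 + 36 = 40 > 22  ✓
b + c vs a: 22 + 36 = 58 > 4  ✓

No: 4 + 22 = 26 is not > 36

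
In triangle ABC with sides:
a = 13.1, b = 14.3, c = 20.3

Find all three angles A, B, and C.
Law of cosines for each angle (a² = 171.61, b² = 204.49, c² = 412.09):
cos(A) = (b² + c² − a²)/(2bc) = (204.49 + 412.09 − 171.61)/(2·14.3·20.3) = 444.97/580.58 ≈ 0.766423  ⇒  A ≈ 39.9662°
cos(B) = (a² + c² − b²)/(2ac) = (171.61 + 412.09 − 204.49)/(2·13.1·20.3) = 379.21/531.86 ≈ 0.712988  ⇒  B ≈ 44.5214°
cos(C) = (a² + b² − c²)/(2ab) = (171.61 + 204.49 − 412.09)/(2·13.1·14.3) = -35.99/374.66 ≈ -0.0960604  ⇒  C ≈ 95.5124°
Check: A + B + C ≈ 180°

A = 39.97°, B = 44.52°, C = 95.51°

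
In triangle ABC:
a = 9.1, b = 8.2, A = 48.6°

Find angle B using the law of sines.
a/sin(A) = b/sin(B)  ⇒  sin(B) = b·sin(A)/a = 8.2·sin(48.6°)/9.1
sin(48.6°) ≈ 0.750111
sin(B) ≈ 8.2·0.750111/9.1 ≈ 6.15091/9.1 ≈ 0.675924
B = arcsin(0.675924) ≈ 42.526°
(Since b ≤ a we need B ≤ A, so the obtuse alternative 180° − 42.526° ≈ 137.474° is rejected.)

B = 42.53°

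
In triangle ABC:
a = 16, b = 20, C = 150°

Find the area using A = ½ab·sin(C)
A = ½·a·b·sin(C) = ½·16·20·sin(150°)
sin(150°) ≈ 0.5
A ≈ ½·320·0.5 = 160·0.5 ≈ 80

Area = 80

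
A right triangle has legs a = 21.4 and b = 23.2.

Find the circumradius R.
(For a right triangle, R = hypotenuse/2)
Hypotenuse c = √(a² + b²) = √(457.96 + 538.24) = √996.2 ≈ 31.5626
R = c/2 ≈ 31.5626/2 ≈ 15.7813

R = 15.78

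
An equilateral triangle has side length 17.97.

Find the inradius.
r = Area/s with s the semi-perimeter.
Area = (√3/4)·17.97² = (√3/4)·322.9209 ≈ 0.433013·322.9209 ≈ 139.829
s = 3·17.97/2 = 26.955
r ≈ 139.829/26.955 ≈ 5.18749
(Equivalently r = side/(2√3) = 17.97/3.4641 ≈ 5.18749.)

r = 5.187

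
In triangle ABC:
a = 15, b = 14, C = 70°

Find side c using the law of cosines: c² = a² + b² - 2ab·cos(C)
c² = 15² + 14² − 2·15·14·cos(70°)
cos(70°) ≈ 0.34202
c² ≈ 225 + 196 − 420·(0.34202) ≈ 421 − 143.648 ≈ 277.352
c ≈ √277.352 ≈ 16.6539

c = 16.65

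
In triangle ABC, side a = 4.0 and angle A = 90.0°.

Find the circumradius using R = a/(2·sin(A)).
R = a/(2·sin(A)) = 4.0/(2·sin(90.0°))
sin(90.0°) ≈ 1
R ≈ 4.0/(2·1) = 4.0/2 ≈ 2

R = 2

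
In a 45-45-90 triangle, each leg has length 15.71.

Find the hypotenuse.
In a 45-45-90 triangle the sides are in ratio 1 : 1 : √2, so hypotenuse = leg·√2.
Hypotenuse = 15.71·√2 ≈ 15.71·1.41421 ≈ 22.2173

Hypotenuse = 15.71√2 = 22.22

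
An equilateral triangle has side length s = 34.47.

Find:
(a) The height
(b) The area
(a) The height splits the triangle into two 30-60-90 halves: h = s·√3/2 = 34.47·1.73205/2 ≈ 59.7038/2 ≈ 29.8519
(b) Area = (√3/4)·s² = (√3/4)·34.47² = (√3/4)·1188.1809 ≈ 0.433013·1188.1809 ≈ 514.497

Height = 29.85, Area = 514.5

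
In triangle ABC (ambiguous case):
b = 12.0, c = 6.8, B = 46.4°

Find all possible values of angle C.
b/sin(B) = c/sin(C)  ⇒  sin(C) = c·sin(B)/b = 6.8·sin(46.4°)/12.0
sin(46.4°) ≈ 0.724172
sin(C) ≈ 6.8·0.724172/12.0 ≈ 4.92437/12.0 ≈ 0.410364
Candidate 1: C₁ = arcsin(0.410364) ≈ 24.2277°  →  A = 180° − 46.4° − 24.2277° ≈ 109.372° > 0, valid
Candidate 2: C₂ = 180° − C₁ ≈ 155.772°  →  A = 180° − 46.4° − 155.772° ≈ -22.1723° ≤ 0, not a valid triangle

C = 24.23° (one solution)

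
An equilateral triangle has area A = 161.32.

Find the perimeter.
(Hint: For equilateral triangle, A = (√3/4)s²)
A = (√3/4)s²  ⇒  s² = 4A/√3 = 4·161.32/√3 = 645.28/1.73205 ≈ 372.553
s ≈ √372.553 ≈ 19.3016
Perimeter = 3s ≈ 3·19.3016 ≈ 57.9049

Perimeter = 57.9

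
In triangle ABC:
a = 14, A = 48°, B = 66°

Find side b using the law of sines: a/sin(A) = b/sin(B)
a/sin(A) = b/sin(B)  ⇒  b = a·sin(B)/sin(A) = 14·sin(66°)/sin(48°)
sin(66°) ≈ 0.913545, sin(48°) ≈ 0.743145
b ≈ 14·0.913545/0.743145 ≈ 12.7896/0.743145 ≈ 17.2102

b = 17.21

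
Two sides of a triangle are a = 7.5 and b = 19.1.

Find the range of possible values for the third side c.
Triangle inequality: |a − b| < c < a + b
|a − b| = |7.5 − 19.1| = 11.6
a + b = 7.5 + 19.1 = 26.6

11.6 < c < 26.6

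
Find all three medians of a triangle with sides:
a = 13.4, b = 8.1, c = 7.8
Median formula: m_a = ½√(2b² + 2c² − a²) (and cyclically). a² = 179.56, b² = 65.61, c² = 60.84.
m_a = ½√(2·65.61 + 2·60.84 − 179.56) = ½√73.34 ≈ ½·8.56388 ≈ 4.28194
m_b = ½√(2·179.56 + 2·60.84 − 65.61) = ½√415.19 ≈ ½·20.3762 ≈ 10.1881
m_c = ½√(2·179.56 + 2·65.61 − 60.84) = ½√429.5 ≈ ½·20.7244 ≈ 10.3622

m_a = 4.282, m_b = 10.19, m_c = 10.36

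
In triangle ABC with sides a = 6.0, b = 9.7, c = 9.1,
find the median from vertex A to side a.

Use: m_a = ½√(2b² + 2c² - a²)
m_a = ½√(2·9.7² + 2·9.1² − 6.0²) = ½√(2·94.09 + 2·82.81 − 36) = ½√(188.18 + 165.62 − 36) = ½√317.8
√317.8 ≈ 17.8269, so m_a ≈ 8.91347

m_a = 8.913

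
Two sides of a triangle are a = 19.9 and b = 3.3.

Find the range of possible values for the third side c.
Triangle inequality: |a − b| < c < a + b
|a − b| = |19.9 − 3.3| = 16.6
a + b = 19.9 + 3.3 = 23.2

16.6 < c < 23.2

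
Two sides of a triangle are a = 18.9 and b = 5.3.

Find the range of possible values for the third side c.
Triangle inequality: |a − b| < c < a + b
|a − b| = |18.9 − 5.3| = 13.6
a + b = 18.9 + 5.3 = 24.2

13.6 < c < 24.2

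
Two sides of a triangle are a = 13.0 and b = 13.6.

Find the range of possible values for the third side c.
Triangle inequality: |a − b| < c < a + b
|a − b| = |13.0 − 13.6| = 0.6
a + b = 13.0 + 13.6 = 26.6

0.6 < c < 26.6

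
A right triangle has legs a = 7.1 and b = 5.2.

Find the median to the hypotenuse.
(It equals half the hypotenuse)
Hypotenuse c = √(a² + b²) = √(50.41 + 27.04) = √77.45 ≈ 8.80057
Median to hypotenuse = c/2 ≈ 8.80057/2 ≈ 4.40028

Median = 4.4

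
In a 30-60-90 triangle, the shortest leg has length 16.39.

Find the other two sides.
In a 30-60-90 triangle the sides are in ratio 1 : √3 : 2 (short leg : long leg : hypotenuse).
Long leg = 16.39·√3 ≈ 16.39·1.73205 ≈ 28.3883
Hypotenuse = 2·16.39 = 32.78

Long leg = 16.39√3 = 28.39, Hypotenuse = 32.78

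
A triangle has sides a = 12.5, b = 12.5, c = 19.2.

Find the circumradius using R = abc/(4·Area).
First find the area with Heron's formula.
s = (12.5 + 12.5 + 19.2)/2 = 22.1
Area = √(s(s−a)(s−b)(s−c)) = √(22.1·9.6·9.6·2.9) ≈ √5906.53 ≈ 76.854
abc = 12.5·12.5·19.2 = 3000
R = abc/(4·Area) ≈ 3000/(4·76.854) = 3000/307.416 ≈ 9.75877

R = 9.759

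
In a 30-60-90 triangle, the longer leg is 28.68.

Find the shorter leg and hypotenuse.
In a 30-60-90 triangle the sides are in ratio 1 : √3 : 2, so short leg = long leg/√3 and hypotenuse = 2·(short leg).
Short leg = 28.68/√3 ≈ 28.68/1.73205 ≈ 16.5584
Hypotenuse = 2·16.5584 ≈ 33.1168

Short leg = 16.56, Hypotenuse = 33.12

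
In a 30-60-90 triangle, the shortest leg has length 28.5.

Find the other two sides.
In a 30-60-90 triangle the sides are in ratio 1 : √3 : 2 (short leg : long leg : hypotenuse).
Long leg = 28.5·√3 ≈ 28.5·1.73205 ≈ 49.3634
Hypotenuse = 2·28.5 = 57

Long leg = 28.5√3 = 49.36, Hypotenuse = 57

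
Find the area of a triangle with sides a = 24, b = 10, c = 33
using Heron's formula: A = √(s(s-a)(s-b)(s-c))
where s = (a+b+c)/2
s = (24 + 10 + 33)/2 = 67/2 = 33.5
s − a = 9.5, s − b = 23.5, s − c = 0.5
s(s−a)(s−b)(s−c) = 33.5·9.5·23.5·0.5 = 3739.4375
Area = √3739.4375 ≈ 61.1509

s = 33.5, Area = 61.15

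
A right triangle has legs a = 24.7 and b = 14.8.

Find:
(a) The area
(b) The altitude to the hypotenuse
(a) The legs are perpendicular, so Area = ½·a·b = ½·24.7·14.8 = ½·365.56 = 182.78
(b) Hypotenuse c = √(a² + b²) = √(610.09 + 219.04) = √829.13 ≈ 28.7946
    Area = ½·c·h_c  ⇒  h_c = 2·Area/c = 365.56/28.7946 ≈ 12.6954

Area = 182.78, h_c = 12.7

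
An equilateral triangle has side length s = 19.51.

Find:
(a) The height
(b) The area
(a) The height splits the triangle into two 30-60-90 halves: h = s·√3/2 = 19.51·1.73205/2 ≈ 33.7923/2 ≈ 16.8962
(b) Area = (√3/4)·s² = (√3/4)·19.51² = (√3/4)·380.6401 ≈ 0.433013·380.6401 ≈ 164.822

Height = 16.9, Area = 164.8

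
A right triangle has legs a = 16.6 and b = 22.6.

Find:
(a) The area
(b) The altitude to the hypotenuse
(a) The legs are perpendicular, so Area = ½·a·b = ½·16.6·22.6 = ½·375.16 = 187.58
(b) Hypotenuse c = √(a² + b²) = √(275.56 + 510.76) = √786.32 ≈ 28.0414
    Area = ½·c·h_c  ⇒  h_c = 2·Area/c = 375.16/28.0414 ≈ 13.3788

Area = 187.58, h_c = 13.38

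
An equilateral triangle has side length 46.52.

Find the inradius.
r = Area/s with s the semi-perimeter.
Area = (√3/4)·46.52² = (√3/4)·2164.1104 ≈ 0.433013·2164.1104 ≈ 937.087
s = 3·46.52/2 = 69.78
r ≈ 937.087/69.78 ≈ 13.4292
(Equivalently r = side/(2√3) = 46.52/3.4641 ≈ 13.4292.)

r = 13.43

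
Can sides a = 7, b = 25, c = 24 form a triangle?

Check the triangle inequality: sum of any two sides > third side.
a + b vs c: 7 + 25 = 32 > 24  ✓
a + c vs b: 7 + 24 = 31 > 25  ✓
b + c vs a: 25 + 24 = 49 > 7  ✓

Yes, triangle inequality satisfied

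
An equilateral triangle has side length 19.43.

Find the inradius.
r = Area/s with s the semi-perimeter.
Area = (√3/4)·19.43² = (√3/4)·377.5249 ≈ 0.433013·377.5249 ≈ 163.473
s = 3·19.43/2 = 29.145
r ≈ 163.473/29.145 ≈ 5.60896
(Equivalently r = side/(2√3) = 19.43/3.4641 ≈ 5.60896.)

r = 5.609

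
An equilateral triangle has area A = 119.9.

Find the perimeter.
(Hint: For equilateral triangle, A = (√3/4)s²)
A = (√3/4)s²  ⇒  s² = 4A/√3 = 4·119.9/√3 = 479.6/1.73205 ≈ 276.897
s ≈ √276.897 ≈ 16.6402
Perimeter = 3s ≈ 3·16.6402 ≈ 49.9207

Perimeter = 49.92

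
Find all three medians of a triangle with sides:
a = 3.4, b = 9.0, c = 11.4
Median formula: m_a = ½√(2b² + 2c² − a²) (and cyclically). a² = 11.56, b² = 81, c² = 129.96.
m_a = ½√(2·81 + 2·129.96 − 11.56) = ½√410.36 ≈ ½·20.2573 ≈ 10.1287
m_b = ½√(2·11.56 + 2·129.96 − 81) = ½√202.04 ≈ ½·14.2141 ≈ 7.10704
m_c = ½√(2·11.56 + 2·81 − 129.96) = ½√55.16 ≈ ½·7.42698 ≈ 3.71349

m_a = 10.13, m_b = 7.107, m_c = 3.713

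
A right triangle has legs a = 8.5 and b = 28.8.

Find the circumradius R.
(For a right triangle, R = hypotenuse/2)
Hypotenuse c = √(a² + b²) = √(72.25 + 829.44) = √901.69 ≈ 30.0282
R = c/2 ≈ 30.0282/2 ≈ 15.0141

R = 15.01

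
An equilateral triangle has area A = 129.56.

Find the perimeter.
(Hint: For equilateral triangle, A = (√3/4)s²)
A = (√3/4)s²  ⇒  s² = 4A/√3 = 4·129.56/√3 = 518.24/1.73205 ≈ 299.206
s ≈ √299.206 ≈ 17.2976
Perimeter = 3s ≈ 3·17.2976 ≈ 51.8927

Perimeter = 51.89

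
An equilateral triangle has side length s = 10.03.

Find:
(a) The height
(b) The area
(a) The height splits the triangle into two 30-60-90 halves: h = s·√3/2 = 10.03·1.73205/2 ≈ 17.3725/2 ≈ 8.68623
(b) Area = (√3/4)·s² = (√3/4)·10.03² = (√3/4)·100.6009 ≈ 0.433013·100.6009 ≈ 43.5615

Height = 8.686, Area = 43.56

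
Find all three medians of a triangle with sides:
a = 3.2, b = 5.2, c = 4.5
Median formula: m_a = ½√(2b² + 2c² − a²) (and cyclically). a² = 10.24, b² = 27.04, c² = 20.25.
m_a = ½√(2·27.04 + 2·20.25 − 10.24) = ½√84.34 ≈ ½·9.18368 ≈ 4.59184
m_b = ½√(2·10.24 + 2·20.25 − 27.04) = ½√33.94 ≈ ½·5.8258 ≈ 2.9129
m_c = ½√(2·10.24 + 2·27.04 − 20.25) = ½√54.31 ≈ ½·7.36953 ≈ 3.68477

m_a = 4.592, m_b = 2.913, m_c = 3.685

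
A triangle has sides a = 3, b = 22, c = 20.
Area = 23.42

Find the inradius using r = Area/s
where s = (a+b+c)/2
s = (3 + 22 + 20)/2 = 45/2 = 22.5
r = Area/s = 23.42/22.5 ≈ 1.04089

r = 1.041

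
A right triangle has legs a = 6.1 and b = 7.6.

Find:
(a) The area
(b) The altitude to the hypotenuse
(a) The legs are perpendicular, so Area = ½·a·b = ½·6.1·7.6 = ½·46.36 = 23.18
(b) Hypotenuse c = √(a² + b²) = √(37.21 + 57.76) = √94.97 ≈ 9.74526
    Area = ½·c·h_c  ⇒  h_c = 2·Area/c = 46.36/9.74526 ≈ 4.75719

Area = 23.18, h_c = 4.757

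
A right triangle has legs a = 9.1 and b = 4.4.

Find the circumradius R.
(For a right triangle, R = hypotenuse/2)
Hypotenuse c = √(a² + b²) = √(82.81 + 19.36) = √102.17 ≈ 10.1079
R = c/2 ≈ 10.1079/2 ≈ 5.05396

R = 5.054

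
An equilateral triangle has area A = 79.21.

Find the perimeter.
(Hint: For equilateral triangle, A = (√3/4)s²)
A = (√3/4)s²  ⇒  s² = 4A/√3 = 4·79.21/√3 = 316.84/1.73205 ≈ 182.928
s ≈ √182.928 ≈ 13.5251
Perimeter = 3s ≈ 3·13.5251 ≈ 40.5752

Perimeter = 40.58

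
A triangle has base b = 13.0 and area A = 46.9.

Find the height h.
A = ½·b·h  ⇒  h = 2A/b = 2·46.9/13.0 = 93.8/13.0 ≈ 7.21538

h = 7.215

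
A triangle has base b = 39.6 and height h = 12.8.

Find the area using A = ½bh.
A = ½·b·h = ½·39.6·12.8 = ½·506.88 = 253.44

Area = 253.44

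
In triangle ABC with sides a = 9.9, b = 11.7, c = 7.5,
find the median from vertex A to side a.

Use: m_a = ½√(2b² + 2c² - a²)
m_a = ½√(2·11.7² + 2·7.5² − 9.9²) = ½√(2·136.89 + 2·56.25 − 98.01) = ½√(273.78 + 112.5 − 98.01) = ½√288.27
√288.27 ≈ 16.9785, so m_a ≈ 8.48926

m_a = 8.489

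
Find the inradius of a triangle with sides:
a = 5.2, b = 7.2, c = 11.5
r = Area/s where s is the semi-perimeter.
s = (5.2 + 7.2 + 11.5)/2 = 23.9/2 = 11.95
Area = √(s(s−a)(s−b)(s−c)) = √(11.95·6.75·4.75·0.45) ≈ √172.416 ≈ 13.1307
r ≈ 13.1307/11.95 ≈ 1.09881

r = 1.099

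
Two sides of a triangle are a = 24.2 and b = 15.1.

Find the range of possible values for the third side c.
Triangle inequality: |a − b| < c < a + b
|a − b| = |24.2 − 15.1| = 9.1
a + b = 24.2 + 15.1 = 39.3

9.1 < c < 39.3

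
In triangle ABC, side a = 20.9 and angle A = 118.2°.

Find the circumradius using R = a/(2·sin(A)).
R = a/(2·sin(A)) = 20.9/(2·sin(118.2°))
sin(118.2°) ≈ 0.881303
R ≈ 20.9/(2·0.881303) = 20.9/1.76261 ≈ 11.8574

R = 11.86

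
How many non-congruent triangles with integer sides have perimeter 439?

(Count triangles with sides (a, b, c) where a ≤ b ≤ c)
Let a ≤ b ≤ c with a + b + c = 439. The only binding inequality is a + b > c, i.e. 439 − c > c, so c < 439/2; and c ≥ 439/3 since c is the largest side.
So 147 ≤ c ≤ 219. For each c, b runs from ⌈(439 − c)/2⌉ up to c (then a = 439 − b − c satisfies 1 ≤ a ≤ b automatically), giving c − ⌈(439 − c)/2⌉ + 1 choices.
Summing over c: 2 + 3 + 5 + 6 + … + 108 + 110  (73 terms, c = 147, …, 219) = 4070
Check (closed form: nearest integer to p²/48 for even p, (p+3)²/48 for odd p): (439+3)²/48 = 442²/48 = 195364/48 ≈ 4070.08 → 4070

4070 triangles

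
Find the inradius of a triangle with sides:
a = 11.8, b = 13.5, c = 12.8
r = Area/s where s is the semi-perimeter.
s = (11.8 + 13.5 + 12.8)/2 = 38.1/2 = 19.05
Area = √(s(s−a)(s−b)(s−c)) = √(19.05·7.25·5.55·6.25) ≈ √4790.78 ≈ 69.2154
r ≈ 69.2154/19.05 ≈ 3.63336

r = 3.633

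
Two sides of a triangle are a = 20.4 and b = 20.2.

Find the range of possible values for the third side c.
Triangle inequality: |a − b| < c < a + b
|a − b| = |20.4 − 20.2| = 0.2
a + b = 20.4 + 20.2 = 40.6

0.2 < c < 40.6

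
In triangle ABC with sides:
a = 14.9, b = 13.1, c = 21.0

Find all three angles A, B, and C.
Law of cosines for each angle (a² = 222.01, b² = 171.61, c² = 441):
cos(A) = (b² + c² − a²)/(2bc) = (171.61 + 441 − 222.01)/(2·13.1·21.0) = 390.6/550.2 ≈ 0.709924  ⇒  A ≈ 44.7713°
cos(B) = (a² + c² − b²)/(2ac) = (222.01 + 441 − 171.61)/(2·14.9·21.0) = 491.4/625.8 ≈ 0.785235  ⇒  B ≈ 38.2576°
cos(C) = (a² + b² − c²)/(2ab) = (222.01 + 171.61 − 441)/(2·14.9·13.1) = -47.38/390.38 ≈ -0.121369  ⇒  C ≈ 96.9711°
Check: A + B + C ≈ 180°

A = 44.77°, B = 38.26°, C = 96.97°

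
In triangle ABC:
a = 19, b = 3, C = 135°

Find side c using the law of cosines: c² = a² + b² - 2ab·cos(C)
c² = 19² + 3² − 2·19·3·cos(135°)
cos(135°) ≈ -0.707107
c² ≈ 361 + 9 − 114·(-0.707107) ≈ 370 + 80.6102 ≈ 450.61
c ≈ √450.61 ≈ 21.2276

c = 21.23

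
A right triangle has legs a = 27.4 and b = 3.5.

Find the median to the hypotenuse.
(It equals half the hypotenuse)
Hypotenuse c = √(a² + b²) = √(750.76 + 12.25) = √763.01 ≈ 27.6226
Median to hypotenuse = c/2 ≈ 27.6226/2 ≈ 13.8113

Median = 13.81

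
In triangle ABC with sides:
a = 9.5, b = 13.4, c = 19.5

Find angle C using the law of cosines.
c² = a² + b² − 2ab·cos(C)  ⇒  cos(C) = (a² + b² − c²)/(2ab)
cos(C) = (9.5² + 13.4² − 19.5²)/(2·9.5·13.4) = (90.25 + 179.56 − 380.25)/254.6 = -110.44/254.6 ≈ -0.433778
C = arccos(-0.433778) ≈ 115.708°

C = 115.7°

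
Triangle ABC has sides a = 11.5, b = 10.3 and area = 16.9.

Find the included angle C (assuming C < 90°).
Area = ½·a·b·sin(C)  ⇒  sin(C) = 2·Area/(a·b) = 2·16.9/(11.5·10.3) = 33.8/118.45 ≈ 0.285352
C = arcsin(0.285352) ≈ 16.5799° (taking the acute solution since C < 90°)

C = 16.58°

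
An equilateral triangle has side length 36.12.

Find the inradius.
r = Area/s with s the semi-perimeter.
Area = (√3/4)·36.12² = (√3/4)·1304.6544 ≈ 0.433013·1304.6544 ≈ 564.932
s = 3·36.12/2 = 54.18
r ≈ 564.932/54.18 ≈ 10.4269
(Equivalently r = side/(2√3) = 36.12/3.4641 ≈ 10.4269.)

r = 10.43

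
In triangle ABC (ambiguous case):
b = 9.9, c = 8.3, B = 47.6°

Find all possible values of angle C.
b/sin(B) = c/sin(C)  ⇒  sin(C) = c·sin(B)/b = 8.3·sin(47.6°)/9.9
sin(47.6°) ≈ 0.738455
sin(C) ≈ 8.3·0.738455/9.9 ≈ 6.12918/9.9 ≈ 0.619109
Candidate 1: C₁ = arcsin(0.619109) ≈ 38.2511°  →  A = 180° − 47.6° − 38.2511° ≈ 94.1489° > 0, valid
Candidate 2: C₂ = 180° − C₁ ≈ 141.749°  →  A = 180° − 47.6° − 141.749° ≈ -9.3489° ≤ 0, not a valid triangle

C = 38.25° (one solution)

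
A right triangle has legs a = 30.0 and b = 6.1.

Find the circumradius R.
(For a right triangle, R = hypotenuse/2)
Hypotenuse c = √(a² + b²) = √(900 + 37.21) = √937.21 ≈ 30.6139
R = c/2 ≈ 30.6139/2 ≈ 15.3069

R = 15.31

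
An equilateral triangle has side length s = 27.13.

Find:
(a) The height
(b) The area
(a) The height splits the triangle into two 30-60-90 halves: h = s·√3/2 = 27.13·1.73205/2 ≈ 46.9905/2 ≈ 23.4953
(b) Area = (√3/4)·s² = (√3/4)·27.13² = (√3/4)·736.0369 ≈ 0.433013·736.0369 ≈ 318.713

Height = 23.5, Area = 318.7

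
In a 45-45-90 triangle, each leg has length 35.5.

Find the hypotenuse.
In a 45-45-90 triangle the sides are in ratio 1 : 1 : √2, so hypotenuse = leg·√2.
Hypotenuse = 35.5·√2 ≈ 35.5·1.41421 ≈ 50.2046

Hypotenuse = 35.5√2 = 50.2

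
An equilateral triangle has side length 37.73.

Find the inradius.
r = Area/s with s the semi-perimeter.
Area = (√3/4)·37.73² = (√3/4)·1423.5529 ≈ 0.433013·1423.5529 ≈ 616.416
s = 3·37.73/2 = 56.595
r ≈ 616.416/56.595 ≈ 10.8917
(Equivalently r = side/(2√3) = 37.73/3.4641 ≈ 10.8917.)

r = 10.89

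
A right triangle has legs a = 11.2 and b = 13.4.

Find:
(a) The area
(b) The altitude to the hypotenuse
(a) The legs are perpendicular, so Area = ½·a·b = ½·11.2·13.4 = ½·150.08 = 75.04
(b) Hypotenuse c = √(a² + b²) = √(125.44 + 179.56) = √305 ≈ 17.4642
    Area = ½·c·h_c  ⇒  h_c = 2·Area/c = 150.08/17.4642 ≈ 8.59356

Area = 75.04, h_c = 8.594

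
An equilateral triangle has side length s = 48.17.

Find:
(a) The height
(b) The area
(a) The height splits the triangle into two 30-60-90 halves: h = s·√3/2 = 48.17·1.73205/2 ≈ 83.4329/2 ≈ 41.7164
(b) Area = (√3/4)·s² = (√3/4)·48.17² = (√3/4)·2320.3489 ≈ 0.433013·2320.3489 ≈ 1004.74

Height = 41.72, Area = 1005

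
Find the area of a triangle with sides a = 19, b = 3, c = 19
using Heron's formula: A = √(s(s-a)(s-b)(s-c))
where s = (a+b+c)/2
s = (19 + 3 + 19)/2 = 41/2 = 20.5
s − a = 1.5, s − b = 17.5, s − c = 1.5
s(s−a)(s−b)(s−c) = 20.5·1.5·17.5·1.5 = 807.1875
Area = √807.1875 ≈ 28.411

s = 20.5, Area = 28.41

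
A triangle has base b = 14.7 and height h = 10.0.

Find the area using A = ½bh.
A = ½·b·h = ½·14.7·10.0 = ½·147 = 73.5

Area = 73.5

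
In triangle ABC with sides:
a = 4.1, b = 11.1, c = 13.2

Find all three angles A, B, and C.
Law of cosines for each angle (a² = 16.81, b² = 123.21, c² = 174.24):
cos(A) = (b² + c² − a²)/(2bc) = (123.21 + 174.24 − 16.81)/(2·11.1·13.2) = 280.64/293.04 ≈ 0.957685  ⇒  A ≈ 16.7274°
cos(B) = (a² + c² − b²)/(2ac) = (16.81 + 174.24 − 123.21)/(2·4.1·13.2) = 67.84/108.24 ≈ 0.626755  ⇒  B ≈ 51.1889°
cos(C) = (a² + b² − c²)/(2ab) = (16.81 + 123.21 − 174.24)/(2·4.1·11.1) = -34.22/91.02 ≈ -0.375961  ⇒  C ≈ 112.084°
Check: A + B + C ≈ 180°

A = 16.73°, B = 51.19°, C = 112.1°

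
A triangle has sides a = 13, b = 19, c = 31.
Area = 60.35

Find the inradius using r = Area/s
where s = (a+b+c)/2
s = (13 + 19 + 31)/2 = 63/2 = 31.5
r = Area/s = 60.35/31.5 ≈ 1.91587

r = 1.916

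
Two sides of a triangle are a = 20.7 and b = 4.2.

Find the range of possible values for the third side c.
Triangle inequality: |a − b| < c < a + b
|a − b| = |20.7 − 4.2| = 16.5
a + b = 20.7 + 4.2 = 24.9

16.5 < c < 24.9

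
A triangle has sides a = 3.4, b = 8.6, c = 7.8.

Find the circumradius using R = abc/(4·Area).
First find the area with Heron's formula.
s = (3.4 + 8.6 + 7.8)/2 = 9.9
Area = √(s(s−a)(s−b)(s−c)) = √(9.9·6.5·1.3·2.1) ≈ √175.675 ≈ 13.2543
abc = 3.4·8.6·7.8 = 228.072
R = abc/(4·Area) ≈ 228.072/(4·13.2543) = 228.072/53.0171 ≈ 4.30186

R = 4.302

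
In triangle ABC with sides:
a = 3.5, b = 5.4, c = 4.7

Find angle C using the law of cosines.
c² = a² + b² − 2ab·cos(C)  ⇒  cos(C) = (a² + b² − c²)/(2ab)
cos(C) = (3.5² + 5.4² − 4.7²)/(2·3.5·5.4) = (12.25 + 29.16 − 22.09)/37.8 = 19.32/37.8 ≈ 0.511111
C = arccos(0.511111) ≈ 59.2621°

C = 59.26°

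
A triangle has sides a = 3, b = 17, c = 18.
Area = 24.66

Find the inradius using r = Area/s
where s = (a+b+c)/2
s = (3 + 17 + 18)/2 = 38/2 = 19
r = Area/s = 24.66/19 ≈ 1.29789

r = 1.298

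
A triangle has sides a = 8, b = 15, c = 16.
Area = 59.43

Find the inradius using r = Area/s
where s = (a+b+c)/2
s = (8 + 15 + 16)/2 = 39/2 = 19.5
r = Area/s = 59.43/19.5 ≈ 3.04769

r = 3.048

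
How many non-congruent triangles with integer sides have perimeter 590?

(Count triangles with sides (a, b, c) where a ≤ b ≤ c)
Let a ≤ b ≤ c with a + b + c = 590. The only binding inequality is a + b > c, i.e. 590 − c > c, so c < 590/2; and c ≥ 590/3 since c is the largest side.
So 197 ≤ c ≤ 294. For each c, b runs from ⌈(590 − c)/2⌉ up to c (then a = 590 − b − c satisfies 1 ≤ a ≤ b automatically), giving c − ⌈(590 − c)/2⌉ + 1 choices.
Summing over c: 1 + 3 + 4 + 6 + … + 145 + 147  (98 terms, c = 197, …, 294) = 7252
Check (closed form: nearest integer to p²/48 for even p, (p+3)²/48 for odd p): 590²/48 = 348100/48 ≈ 7252.08 → 7252

7252 triangles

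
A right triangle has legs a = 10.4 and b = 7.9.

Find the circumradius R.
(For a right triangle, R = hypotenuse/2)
Hypotenuse c = √(a² + b²) = √(108.16 + 62.41) = √170.57 ≈ 13.0602
R = c/2 ≈ 13.0602/2 ≈ 6.53012

R = 6.53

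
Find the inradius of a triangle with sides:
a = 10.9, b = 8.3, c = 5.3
r = Area/s where s is the semi-perimeter.
s = (10.9 + 8.3 + 5.3)/2 = 24.5/2 = 12.25
Area = √(s(s−a)(s−b)(s−c)) = √(12.25·1.35·3.95·6.95) ≈ √453.996 ≈ 21.3072
r ≈ 21.3072/12.25 ≈ 1.73936

r = 1.739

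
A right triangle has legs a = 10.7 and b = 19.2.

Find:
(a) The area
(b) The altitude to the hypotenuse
(a) The legs are perpendicular, so Area = ½·a·b = ½·10.7·19.2 = ½·205.44 = 102.72
(b) Hypotenuse c = √(a² + b²) = √(114.49 + 368.64) = √483.13 ≈ 21.9802
    Area = ½·c·h_c  ⇒  h_c = 2·Area/c = 205.44/21.9802 ≈ 9.34659

Area = 102.72, h_c = 9.347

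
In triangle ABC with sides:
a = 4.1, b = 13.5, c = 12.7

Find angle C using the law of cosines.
c² = a² + b² − 2ab·cos(C)  ⇒  cos(C) = (a² + b² − c²)/(2ab)
cos(C) = (4.1² + 13.5² − 12.7²)/(2·4.1·13.5) = (16.81 + 182.25 − 161.29)/110.7 = 37.77/110.7 ≈ 0.341192
C = arccos(0.341192) ≈ 70.0505°

C = 70.05°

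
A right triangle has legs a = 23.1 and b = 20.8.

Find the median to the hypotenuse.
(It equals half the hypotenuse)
Hypotenuse c = √(a² + b²) = √(533.61 + 432.64) = √966.25 ≈ 31.0846
Median to hypotenuse = c/2 ≈ 31.0846/2 ≈ 15.5423

Median = 15.54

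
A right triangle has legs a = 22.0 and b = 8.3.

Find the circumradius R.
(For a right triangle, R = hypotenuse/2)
Hypotenuse c = √(a² + b²) = √(484 + 68.89) = √552.89 ≈ 23.5136
R = c/2 ≈ 23.5136/2 ≈ 11.7568

R = 11.76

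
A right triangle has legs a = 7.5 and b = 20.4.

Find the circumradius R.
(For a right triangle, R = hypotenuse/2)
Hypotenuse c = √(a² + b²) = √(56.25 + 416.16) = √472.41 ≈ 21.735
R = c/2 ≈ 21.735/2 ≈ 10.8675

R = 10.87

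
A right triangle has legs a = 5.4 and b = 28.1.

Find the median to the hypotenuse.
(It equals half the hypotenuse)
Hypotenuse c = √(a² + b²) = √(29.16 + 789.61) = √818.77 ≈ 28.6142
Median to hypotenuse = c/2 ≈ 28.6142/2 ≈ 14.3071

Median = 14.31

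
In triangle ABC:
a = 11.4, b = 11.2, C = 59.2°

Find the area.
Two sides and the included angle (SAS): A = ½·a·b·sin(C) = ½·11.4·11.2·sin(59.2°)
sin(59.2°) ≈ 0.85896
A ≈ ½·127.68·0.85896 = 63.84·0.85896 ≈ 54.836

Area = 54.84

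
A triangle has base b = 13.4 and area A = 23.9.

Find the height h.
A = ½·b·h  ⇒  h = 2A/b = 2·23.9/13.4 = 47.8/13.4 ≈ 3.56716

h = 3.567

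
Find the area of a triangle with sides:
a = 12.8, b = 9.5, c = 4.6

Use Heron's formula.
s = (12.8 + 9.5 + 4.6)/2 = 26.9/2 = 13.45
s − a = 0.65, s − b = 3.95, s − c = 8.85
s(s−a)(s−b)(s−c) = 13.45·0.65·3.95·8.85 ≈ 305.616
Area = √305.616 ≈ 17.4819

Area = 17.48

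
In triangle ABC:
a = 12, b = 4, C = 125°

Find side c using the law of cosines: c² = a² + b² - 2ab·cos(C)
c² = 12² + 4² − 2·12·4·cos(125°)
cos(125°) ≈ -0.573576
c² ≈ 144 + 16 − 96·(-0.573576) ≈ 160 + 55.0633 ≈ 215.063
c ≈ √215.063 ≈ 14.665

c = 14.67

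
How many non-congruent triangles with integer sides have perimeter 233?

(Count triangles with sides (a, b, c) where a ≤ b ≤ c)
Let a ≤ b ≤ c with a + b + c = 233. The only binding inequality is a + b > c, i.e. 233 − c > c, so c < 233/2; and c ≥ 233/3 since c is the largest side.
So 78 ≤ c ≤ 116. For each c, b runs from ⌈(233 − c)/2⌉ up to c (then a = 233 − b − c satisfies 1 ≤ a ≤ b automatically), giving c − ⌈(233 − c)/2⌉ + 1 choices.
Summing over c: 1 + 3 + 4 + 6 + … + 57 + 58  (39 terms, c = 78, …, 116) = 1160
Check (closed form: nearest integer to p²/48 for even p, (p+3)²/48 for odd p): (233+3)²/48 = 236²/48 = 55696/48 ≈ 1160.33 → 1160

1160 triangles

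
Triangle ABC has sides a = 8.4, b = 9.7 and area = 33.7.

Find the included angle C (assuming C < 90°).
Area = ½·a·b·sin(C)  ⇒  sin(C) = 2·Area/(a·b) = 2·33.7/(8.4·9.7) = 67.4/81.48 ≈ 0.827197
C = arcsin(0.827197) ≈ 55.8119° (taking the acute solution since C < 90°)

C = 55.81°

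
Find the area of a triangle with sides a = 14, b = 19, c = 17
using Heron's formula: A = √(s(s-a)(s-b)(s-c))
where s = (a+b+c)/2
s = (14 + 19 + 17)/2 = 50/2 = 25
s − a = 11, s − b = 6, s − c = 8
s(s−a)(s−b)(s−c) = 25·11·6·8 = 13200
Area = √13200 ≈ 114.891

s = 25.0, Area = 114.9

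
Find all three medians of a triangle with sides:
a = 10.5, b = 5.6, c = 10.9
Median formula: m_a = ½√(2b² + 2c² − a²) (and cyclically). a² = 110.25, b² = 31.36, c² = 118.81.
m_a = ½√(2·31.36 + 2·118.81 − 110.25) = ½√190.09 ≈ ½·13.7873 ≈ 6.89366
m_b = ½√(2·110.25 + 2·118.81 − 31.36) = ½√426.76 ≈ ½·20.6582 ≈ 10.3291
m_c = ½√(2·110.25 + 2·31.36 − 118.81) = ½√164.41 ≈ ½·12.8222 ≈ 6.41112

m_a = 6.894, m_b = 10.33, m_c = 6.411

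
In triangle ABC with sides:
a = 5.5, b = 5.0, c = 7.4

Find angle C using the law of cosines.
c² = a² + b² − 2ab·cos(C)  ⇒  cos(C) = (a² + b² − c²)/(2ab)
cos(C) = (5.5² + 5.0² − 7.4²)/(2·5.5·5.0) = (30.25 + 25 − 54.76)/55 = 0.49/55 ≈ 0.00890909
C = arccos(0.00890909) ≈ 89.4895°

C = 89.49°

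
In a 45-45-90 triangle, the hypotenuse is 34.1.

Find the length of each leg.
In a 45-45-90 triangle hypotenuse = leg·√2, so leg = hypotenuse/√2.
Leg = 34.1/√2 ≈ 34.1/1.41421 ≈ 24.1123

Each leg = 24.11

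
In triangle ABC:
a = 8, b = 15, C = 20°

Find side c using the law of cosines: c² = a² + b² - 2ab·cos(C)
c² = 8² + 15² − 2·8·15·cos(20°)
cos(20°) ≈ 0.939693
c² ≈ 64 + 225 − 240·(0.939693) ≈ 289 − 225.526 ≈ 63.4738
c ≈ √63.4738 ≈ 7.96704

c = 7.967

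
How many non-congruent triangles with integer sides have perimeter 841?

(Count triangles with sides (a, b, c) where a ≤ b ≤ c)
Let a ≤ b ≤ c with a + b + c = 841. The only binding inequality is a + b > c, i.e. 841 − c > c, so c < 841/2; and c ≥ 841/3 since c is the largest side.
So 281 ≤ c ≤ 420. For each c, b runs from ⌈(841 − c)/2⌉ up to c (then a = 841 − b − c satisfies 1 ≤ a ≤ b automatically), giving c − ⌈(841 − c)/2⌉ + 1 choices.
Summing over c: 2 + 3 + 5 + 6 + … + 209 + 210  (140 terms, c = 281, …, 420) = 14840
Check (closed form: nearest integer to p²/48 for even p, (p+3)²/48 for odd p): (841+3)²/48 = 844²/48 = 712336/48 ≈ 14840.33 → 14840

14840 triangles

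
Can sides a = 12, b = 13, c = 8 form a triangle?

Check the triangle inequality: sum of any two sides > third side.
a + b vs c: 12 + 13 = 25 > 8  ✓
a + c vs b: 12 + 8 = 20 > 13  ✓
b + c vs a: 13 + 8 = 21 > 12  ✓

Yes, triangle inequality satisfied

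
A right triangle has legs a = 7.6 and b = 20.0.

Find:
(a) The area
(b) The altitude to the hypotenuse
(a) The legs are perpendicular, so Area = ½·a·b = ½·7.6·20.0 = ½·152 = 76
(b) Hypotenuse c = √(a² + b²) = √(57.76 + 400) = √457.76 ≈ 21.3953
    Area = ½·c·h_c  ⇒  h_c = 2·Area/c = 152/21.3953 ≈ 7.10436

Area = 76, h_c = 7.104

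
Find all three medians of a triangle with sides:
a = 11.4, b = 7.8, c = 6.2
Median formula: m_a = ½√(2b² + 2c² − a²) (and cyclically). a² = 129.96, b² = 60.84, c² = 38.44.
m_a = ½√(2·60.84 + 2·38.44 − 129.96) = ½√68.6 ≈ ½·8.28251 ≈ 4.14126
m_b = ½√(2·129.96 + 2·38.44 − 60.84) = ½√275.96 ≈ ½·16.612 ≈ 8.30602
m_c = ½√(2·129.96 + 2·60.84 − 38.44) = ½√343.16 ≈ ½·18.5246 ≈ 9.26229

m_a = 4.141, m_b = 8.306, m_c = 9.262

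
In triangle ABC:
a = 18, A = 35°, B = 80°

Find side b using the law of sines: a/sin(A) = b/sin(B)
a/sin(A) = b/sin(B)  ⇒  b = a·sin(B)/sin(A) = 18·sin(80°)/sin(35°)
sin(80°) ≈ 0.984808, sin(35°) ≈ 0.573576
b ≈ 18·0.984808/0.573576 ≈ 17.7265/0.573576 ≈ 30.9053

b = 30.91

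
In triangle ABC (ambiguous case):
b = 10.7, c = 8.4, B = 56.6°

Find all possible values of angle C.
b/sin(B) = c/sin(C)  ⇒  sin(C) = c·sin(B)/b = 8.4·sin(56.6°)/10.7
sin(56.6°) ≈ 0.834848
sin(C) ≈ 8.4·0.834848/10.7 ≈ 7.01272/10.7 ≈ 0.655395
Candidate 1: C₁ = arcsin(0.655395) ≈ 40.9496°  →  A = 180° − 56.6° − 40.9496° ≈ 82.4504° > 0, valid
Candidate 2: C₂ = 180° − C₁ ≈ 139.05°  →  A = 180° − 56.6° − 139.05° ≈ -15.6504° ≤ 0, not a valid triangle

C = 40.95° (one solution)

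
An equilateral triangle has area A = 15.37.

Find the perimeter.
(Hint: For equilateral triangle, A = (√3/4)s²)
A = (√3/4)s²  ⇒  s² = 4A/√3 = 4·15.37/√3 = 61.48/1.73205 ≈ 35.4955
s ≈ √35.4955 ≈ 5.95781
Perimeter = 3s ≈ 3·5.95781 ≈ 17.8734

Perimeter = 17.87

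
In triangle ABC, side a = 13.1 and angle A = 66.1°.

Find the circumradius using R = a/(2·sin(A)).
R = a/(2·sin(A)) = 13.1/(2·sin(66.1°))
sin(66.1°) ≈ 0.914254
R ≈ 13.1/(2·0.914254) = 13.1/1.82851 ≈ 7.16431

R = 7.164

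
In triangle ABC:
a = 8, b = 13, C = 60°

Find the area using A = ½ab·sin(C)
A = ½·a·b·sin(C) = ½·8·13·sin(60°)
sin(60°) ≈ 0.866025
A ≈ ½·104·0.866025 = 52·0.866025 ≈ 45.0333

Area = 45.03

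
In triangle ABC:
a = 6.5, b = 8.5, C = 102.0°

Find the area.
Two sides and the included angle (SAS): A = ½·a·b·sin(C) = ½·6.5·8.5·sin(102.0°)
sin(102.0°) ≈ 0.978148
A ≈ ½·55.25·0.978148 = 27.625·0.978148 ≈ 27.0213

Area = 27.02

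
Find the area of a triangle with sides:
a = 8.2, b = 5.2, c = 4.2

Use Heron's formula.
s = (8.2 + 5.2 + 4.2)/2 = 17.6/2 = 8.8
s − a = 0.6, s − b = 3.6, s − c = 4.6
s(s−a)(s−b)(s−c) = 8.8·0.6·3.6·4.6 ≈ 87.4368
Area = √87.4368 ≈ 9.35076

Area = 9.351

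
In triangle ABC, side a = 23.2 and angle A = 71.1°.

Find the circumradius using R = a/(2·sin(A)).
R = a/(2·sin(A)) = 23.2/(2·sin(71.1°))
sin(71.1°) ≈ 0.946085
R ≈ 23.2/(2·0.946085) = 23.2/1.89217 ≈ 12.2611

R = 12.26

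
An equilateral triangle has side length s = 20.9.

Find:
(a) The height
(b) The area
(a) The height splits the triangle into two 30-60-90 halves: h = s·√3/2 = 20.9·1.73205/2 ≈ 36.1999/2 ≈ 18.0999
(b) Area = (√3/4)·s² = (√3/4)·20.9² = (√3/4)·436.81 ≈ 0.433013·436.81 ≈ 189.144

Height = 18.1, Area = 189.1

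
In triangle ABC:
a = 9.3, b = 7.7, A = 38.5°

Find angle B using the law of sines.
a/sin(A) = b/sin(B)  ⇒  sin(B) = b·sin(A)/a = 7.7·sin(38.5°)/9.3
sin(38.5°) ≈ 0.622515
sin(B) ≈ 7.7·0.622515/9.3 ≈ 4.79336/9.3 ≈ 0.515415
B = arcsin(0.515415) ≈ 31.0252°
(Since b ≤ a we need B ≤ A, so the obtuse alternative 180° − 31.0252° ≈ 148.975° is rejected.)

B = 31.03°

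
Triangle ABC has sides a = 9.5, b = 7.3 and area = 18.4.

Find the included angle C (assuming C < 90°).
Area = ½·a·b·sin(C)  ⇒  sin(C) = 2·Area/(a·b) = 2·18.4/(9.5·7.3) = 36.8/69.35 ≈ 0.530642
C = arcsin(0.530642) ≈ 32.0488° (taking the acute solution since C < 90°)

C = 32.05°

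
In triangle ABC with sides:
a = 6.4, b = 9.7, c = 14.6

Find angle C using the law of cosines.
c² = a² + b² − 2ab·cos(C)  ⇒  cos(C) = (a² + b² − c²)/(2ab)
cos(C) = (6.4² + 9.7² − 14.6²)/(2·6.4·9.7) = (40.96 + 94.09 − 213.16)/124.16 = -78.11/124.16 ≈ -0.629108
C = arccos(-0.629108) ≈ 128.984°

C = 129°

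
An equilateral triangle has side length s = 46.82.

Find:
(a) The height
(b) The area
(a) The height splits the triangle into two 30-60-90 halves: h = s·√3/2 = 46.82·1.73205/2 ≈ 81.0946/2 ≈ 40.5473
(b) Area = (√3/4)·s² = (√3/4)·46.82² = (√3/4)·2192.1124 ≈ 0.433013·2192.1124 ≈ 949.213

Height = 40.55, Area = 949.2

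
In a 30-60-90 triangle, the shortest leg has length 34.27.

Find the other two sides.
In a 30-60-90 triangle the sides are in ratio 1 : √3 : 2 (short leg : long leg : hypotenuse).
Long leg = 34.27·√3 ≈ 34.27·1.73205 ≈ 59.3574
Hypotenuse = 2·34.27 = 68.54

Long leg = 34.27√3 = 59.36, Hypotenuse = 68.54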